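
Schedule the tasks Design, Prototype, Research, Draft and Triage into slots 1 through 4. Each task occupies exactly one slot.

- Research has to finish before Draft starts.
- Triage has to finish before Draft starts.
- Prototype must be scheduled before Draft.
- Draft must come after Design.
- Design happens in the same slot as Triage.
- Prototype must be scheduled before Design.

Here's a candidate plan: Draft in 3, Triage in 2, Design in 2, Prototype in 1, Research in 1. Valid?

Valid

Prototype must be scheduled before Draft — holds.
Research has to finish before Draft starts — holds.
Triage has to finish before Draft starts — holds.
Design happens in the same slot as Triage — holds.
Draft must come after Design — holds.
Prototype must be scheduled before Design — holds.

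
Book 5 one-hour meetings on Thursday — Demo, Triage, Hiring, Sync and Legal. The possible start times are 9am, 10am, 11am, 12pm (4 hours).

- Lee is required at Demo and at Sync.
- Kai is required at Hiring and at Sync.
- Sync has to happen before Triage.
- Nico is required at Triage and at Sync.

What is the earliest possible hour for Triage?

Precedence pushes Triage to at least 10am.
Triage at 10am is achievable: Triage in 10am, Hiring in 10am, Sync in 9am, Demo in 10am, Legal in 9am.

10am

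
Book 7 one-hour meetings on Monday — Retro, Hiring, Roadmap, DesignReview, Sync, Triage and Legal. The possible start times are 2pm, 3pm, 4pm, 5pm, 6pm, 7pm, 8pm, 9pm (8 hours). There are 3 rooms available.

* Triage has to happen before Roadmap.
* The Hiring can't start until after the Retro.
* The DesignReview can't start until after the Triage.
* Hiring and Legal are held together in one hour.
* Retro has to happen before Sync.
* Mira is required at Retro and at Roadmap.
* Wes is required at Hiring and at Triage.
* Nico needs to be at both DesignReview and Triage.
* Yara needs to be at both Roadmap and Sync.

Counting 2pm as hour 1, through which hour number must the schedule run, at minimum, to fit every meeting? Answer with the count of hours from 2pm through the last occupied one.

The precedence chain requires at least 2 distinct hours.
With at most 3 per hour and 7 meetings, at least 3 hours are needed.
3 works (last occupied hour: 4pm): for example Hiring in 3pm; Sync in 4pm; DesignReview in 4pm; Retro in 2pm; Triage in 2pm; Legal in 3pm; Roadmap in 3pm.

3 hours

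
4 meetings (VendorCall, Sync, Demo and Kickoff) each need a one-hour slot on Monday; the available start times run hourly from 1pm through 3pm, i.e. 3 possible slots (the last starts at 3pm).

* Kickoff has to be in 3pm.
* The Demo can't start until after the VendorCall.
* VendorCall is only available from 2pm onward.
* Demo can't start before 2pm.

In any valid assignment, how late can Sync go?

Sync at 3pm is achievable: Demo=3pm, Sync=3pm, Kickoff=3pm, VendorCall=2pm.

3pm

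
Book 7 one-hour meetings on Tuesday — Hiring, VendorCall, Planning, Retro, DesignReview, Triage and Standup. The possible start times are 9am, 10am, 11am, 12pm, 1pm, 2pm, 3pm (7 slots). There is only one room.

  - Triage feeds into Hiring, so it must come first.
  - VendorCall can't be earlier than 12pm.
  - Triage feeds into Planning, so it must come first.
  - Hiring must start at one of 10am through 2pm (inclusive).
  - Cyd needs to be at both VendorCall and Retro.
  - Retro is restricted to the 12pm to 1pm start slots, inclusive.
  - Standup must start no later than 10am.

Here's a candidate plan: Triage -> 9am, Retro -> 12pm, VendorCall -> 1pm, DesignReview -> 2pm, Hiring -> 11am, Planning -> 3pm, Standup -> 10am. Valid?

There is only one room — holds.
Standup must start no later than 10am — holds.
Triage feeds into Hiring, so it must come first — holds.
VendorCall can't be earlier than 12pm — holds.
Cyd needs to be at both VendorCall and Retro — holds.
Hiring must start at one of 10am through 2pm (inclusive) — holds.
Retro is restricted to the 12pm to 1pm start slots, inclusive — holds.
Triage feeds into Planning, so it must come first — holds.

Valid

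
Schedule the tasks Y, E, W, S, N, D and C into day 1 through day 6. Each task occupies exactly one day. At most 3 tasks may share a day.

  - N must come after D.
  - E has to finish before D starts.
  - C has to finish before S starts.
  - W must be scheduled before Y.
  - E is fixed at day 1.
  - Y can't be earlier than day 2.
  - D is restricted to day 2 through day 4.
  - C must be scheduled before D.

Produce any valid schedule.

C -> day 1; W -> day 1; E -> day 1; S -> day 2; Y -> day 2; N -> day 3; D -> day 2

Checking: C(day 1) before D(day 2); C(day 1) before S(day 2); W(day 1) before Y(day 2); E(day 1) before D(day 2); D(day 2) before N(day 3); E=day 1 in [day 1,day 1]; D=day 2 in [day 2,day 4]; Y=day 2 in [day 2,day 6]; max 3 per day (cap 3).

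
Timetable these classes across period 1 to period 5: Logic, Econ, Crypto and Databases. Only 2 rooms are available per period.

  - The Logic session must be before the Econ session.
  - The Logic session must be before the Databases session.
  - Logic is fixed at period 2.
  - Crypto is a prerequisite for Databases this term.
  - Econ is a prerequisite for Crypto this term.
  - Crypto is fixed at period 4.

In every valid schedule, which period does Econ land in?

period 3

Logic is fixed at period 2 and must come before Econ, so Econ is at least period 3.
Crypto is fixed at period 4 and must come after Econ, so Econ is at most period 3.
So Econ must be period 3.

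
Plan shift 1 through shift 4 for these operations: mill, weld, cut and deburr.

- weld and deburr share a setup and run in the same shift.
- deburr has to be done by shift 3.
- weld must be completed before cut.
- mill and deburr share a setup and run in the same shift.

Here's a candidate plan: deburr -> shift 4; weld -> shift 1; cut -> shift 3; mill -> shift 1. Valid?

weld and deburr share a setup and run in the same shift — violated.
weld must be completed before cut — holds.
deburr has to be done by shift 3 — violated.
mill and deburr share a setup and run in the same shift — violated.

Invalid. mill and deburr share a setup and run in the same shift.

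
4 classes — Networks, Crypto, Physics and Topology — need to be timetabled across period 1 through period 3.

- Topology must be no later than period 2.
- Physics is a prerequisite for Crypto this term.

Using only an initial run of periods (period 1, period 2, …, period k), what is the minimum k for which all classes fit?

The precedence chain requires at least 2 distinct periods.
2 works (last occupied period: period 2): for example Topology in period 1; Physics in period 1; Crypto in period 2; Networks in period 1.

2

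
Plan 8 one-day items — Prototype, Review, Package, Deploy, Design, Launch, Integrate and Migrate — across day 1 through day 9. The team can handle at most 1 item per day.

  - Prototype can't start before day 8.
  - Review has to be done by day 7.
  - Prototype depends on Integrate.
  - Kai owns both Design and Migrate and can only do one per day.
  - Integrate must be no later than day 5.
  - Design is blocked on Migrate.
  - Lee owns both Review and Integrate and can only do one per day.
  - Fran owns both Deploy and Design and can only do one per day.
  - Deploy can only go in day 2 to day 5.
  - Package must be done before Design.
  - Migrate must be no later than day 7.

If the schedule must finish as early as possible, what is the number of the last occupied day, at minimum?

The precedence chain requires at least 2 distinct days.
With at most 1 per day and 8 work items, at least 8 days are needed.
Prototype can't be placed before day 8, so the schedule must run through at least day 8.
8 works (last occupied day: day 8): for example Launch=day 7, Review=day 4, Migrate=day 3, Integrate=day 1, Design=day 6, Package=day 5, Deploy=day 2, Prototype=day 8.

8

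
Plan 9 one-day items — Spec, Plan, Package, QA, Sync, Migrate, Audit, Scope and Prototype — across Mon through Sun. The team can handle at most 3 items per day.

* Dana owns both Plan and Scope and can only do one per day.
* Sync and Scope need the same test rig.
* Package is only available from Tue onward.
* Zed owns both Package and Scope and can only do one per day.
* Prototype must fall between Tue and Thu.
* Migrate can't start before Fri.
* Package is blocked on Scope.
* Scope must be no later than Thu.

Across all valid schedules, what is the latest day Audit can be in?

Audit at Sun is achievable: Package=Tue, QA=Mon, Migrate=Fri, Scope=Mon, Sync=Wed, Audit=Sun, Plan=Tue, Spec=Mon, Prototype=Tue.

Sun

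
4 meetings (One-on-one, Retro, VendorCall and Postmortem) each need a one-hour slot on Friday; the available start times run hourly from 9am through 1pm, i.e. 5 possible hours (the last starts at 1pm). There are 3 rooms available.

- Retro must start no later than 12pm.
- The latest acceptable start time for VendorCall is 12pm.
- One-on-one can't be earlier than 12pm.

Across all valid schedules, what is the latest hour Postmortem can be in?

1pm

Postmortem at 1pm is achievable: Retro=9am; Postmortem=1pm; VendorCall=9am; One-on-one=12pm.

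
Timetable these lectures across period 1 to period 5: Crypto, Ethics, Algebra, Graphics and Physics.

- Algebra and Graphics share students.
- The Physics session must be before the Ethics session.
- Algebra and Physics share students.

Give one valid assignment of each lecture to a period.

Ethics in period 2; Crypto in period 1; Algebra in period 2; Graphics in period 1; Physics in period 1

Checking: Physics(period 1) before Ethics(period 2); Algebra(period 2) != Graphics(period 1); Algebra(period 2) != Physics(period 1).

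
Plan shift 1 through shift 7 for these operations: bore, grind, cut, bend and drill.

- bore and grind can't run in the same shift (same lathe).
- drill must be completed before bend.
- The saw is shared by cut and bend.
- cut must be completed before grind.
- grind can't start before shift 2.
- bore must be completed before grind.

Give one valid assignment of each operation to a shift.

drill -> shift 1; grind -> shift 2; cut -> shift 1; bend -> shift 2; bore -> shift 1

Checking: bore(shift 1) before grind(shift 2); drill(shift 1) before bend(shift 2); cut(shift 1) before grind(shift 2); bore(shift 1) != grind(shift 2); cut(shift 1) != bend(shift 2); grind=shift 2 in [shift 2,shift 7].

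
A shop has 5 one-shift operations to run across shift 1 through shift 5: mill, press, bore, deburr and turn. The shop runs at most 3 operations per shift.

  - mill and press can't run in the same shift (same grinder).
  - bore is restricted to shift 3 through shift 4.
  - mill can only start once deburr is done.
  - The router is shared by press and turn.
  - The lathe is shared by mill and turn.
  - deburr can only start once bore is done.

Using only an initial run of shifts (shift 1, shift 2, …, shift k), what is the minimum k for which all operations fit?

The precedence chain requires at least 3 distinct shifts.
With at most 3 per shift and 5 operations, at least 2 shifts are needed.
Propagating the time windows through the other constraints, mill can't land before shift 5, so the schedule must run through at least shift 5.
5 works (last occupied shift: shift 5): for example bore in shift 3, turn in shift 2, deburr in shift 4, mill in shift 5, press in shift 1.

5 shifts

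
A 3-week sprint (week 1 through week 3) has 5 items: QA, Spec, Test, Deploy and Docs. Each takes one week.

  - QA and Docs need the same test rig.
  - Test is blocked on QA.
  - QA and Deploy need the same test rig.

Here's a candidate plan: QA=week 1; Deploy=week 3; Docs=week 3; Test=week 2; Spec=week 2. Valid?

QA and Deploy need the same test rig — holds.
QA and Docs need the same test rig — holds.
Test is blocked on QA — holds.

Yes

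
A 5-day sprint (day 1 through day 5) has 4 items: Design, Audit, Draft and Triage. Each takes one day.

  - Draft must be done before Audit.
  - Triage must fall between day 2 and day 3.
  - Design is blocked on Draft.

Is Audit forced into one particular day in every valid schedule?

Audit can be day 2 (e.g. Draft=day 1; Triage=day 2; Design=day 2; Audit=day 2) or day 3 (e.g. Design=day 2; Audit=day 3; Triage=day 2; Draft=day 1).

No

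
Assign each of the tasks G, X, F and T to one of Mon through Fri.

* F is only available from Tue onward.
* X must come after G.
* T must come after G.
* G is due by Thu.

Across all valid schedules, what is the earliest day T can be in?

Precedence pushes T to at least Tue.
T at Tue is achievable: T=Tue; F=Tue; X=Tue; G=Mon.

Tue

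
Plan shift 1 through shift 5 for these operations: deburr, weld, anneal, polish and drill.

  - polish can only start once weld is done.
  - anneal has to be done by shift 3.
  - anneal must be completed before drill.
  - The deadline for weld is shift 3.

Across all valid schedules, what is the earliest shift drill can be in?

Precedence pushes drill to at least shift 2.
drill at shift 2 is achievable: weld in shift 1, polish in shift 2, anneal in shift 1, drill in shift 2, deburr in shift 1.

shift 2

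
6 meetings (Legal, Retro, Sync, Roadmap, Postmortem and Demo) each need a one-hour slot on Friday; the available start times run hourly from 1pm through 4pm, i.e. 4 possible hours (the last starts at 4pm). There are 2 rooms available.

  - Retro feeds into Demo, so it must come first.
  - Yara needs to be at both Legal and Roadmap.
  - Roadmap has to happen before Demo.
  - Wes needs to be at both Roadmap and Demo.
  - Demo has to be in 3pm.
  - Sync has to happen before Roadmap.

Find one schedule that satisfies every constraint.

Postmortem in 2pm, Sync in 1pm, Legal in 3pm, Demo in 3pm, Roadmap in 2pm, Retro in 1pm

Checking: Retro(1pm) before Demo(3pm); Roadmap(2pm) before Demo(3pm); Sync(1pm) before Roadmap(2pm); Roadmap(2pm) != Demo(3pm); Legal(3pm) != Roadmap(2pm); Demo=3pm in [3pm,3pm]; max 2 per hour (cap 2).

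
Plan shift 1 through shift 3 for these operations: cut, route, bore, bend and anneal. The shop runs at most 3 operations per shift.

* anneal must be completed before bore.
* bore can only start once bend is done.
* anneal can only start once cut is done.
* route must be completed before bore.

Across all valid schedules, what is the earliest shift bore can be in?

Precedence pushes bore to at least shift 3.
bore at shift 3 is achievable: anneal in shift 2; bend in shift 1; route in shift 1; bore in shift 3; cut in shift 1.

shift 3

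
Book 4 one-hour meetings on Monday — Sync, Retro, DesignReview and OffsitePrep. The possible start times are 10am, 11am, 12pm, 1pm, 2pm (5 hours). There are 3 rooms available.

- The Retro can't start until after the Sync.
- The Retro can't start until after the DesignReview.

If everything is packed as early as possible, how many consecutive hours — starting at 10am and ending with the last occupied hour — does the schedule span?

2 hours

The precedence chain requires at least 2 distinct hours.
With at most 3 per hour and 4 meetings, at least 2 hours are needed.
2 works (last occupied hour: 11am): for example OffsitePrep -> 10am, Retro -> 11am, Sync -> 10am, DesignReview -> 10am.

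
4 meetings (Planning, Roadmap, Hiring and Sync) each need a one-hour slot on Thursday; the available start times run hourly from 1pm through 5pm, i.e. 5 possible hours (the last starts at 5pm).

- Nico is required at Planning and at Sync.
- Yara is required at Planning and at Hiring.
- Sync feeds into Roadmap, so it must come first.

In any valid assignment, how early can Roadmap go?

2pm

Precedence pushes Roadmap to at least 2pm.
Roadmap at 2pm is achievable: Roadmap -> 2pm, Sync -> 1pm, Hiring -> 1pm, Planning -> 2pm.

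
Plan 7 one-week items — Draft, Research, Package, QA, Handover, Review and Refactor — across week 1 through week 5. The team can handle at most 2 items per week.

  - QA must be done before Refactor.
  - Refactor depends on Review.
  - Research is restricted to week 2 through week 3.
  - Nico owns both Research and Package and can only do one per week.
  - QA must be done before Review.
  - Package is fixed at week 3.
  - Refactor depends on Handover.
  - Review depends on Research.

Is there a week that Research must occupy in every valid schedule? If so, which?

Research's window is week 2–week 3.
Package is fixed at week 3, and Research can't share a week with Package.
So Research must be week 2.

week 2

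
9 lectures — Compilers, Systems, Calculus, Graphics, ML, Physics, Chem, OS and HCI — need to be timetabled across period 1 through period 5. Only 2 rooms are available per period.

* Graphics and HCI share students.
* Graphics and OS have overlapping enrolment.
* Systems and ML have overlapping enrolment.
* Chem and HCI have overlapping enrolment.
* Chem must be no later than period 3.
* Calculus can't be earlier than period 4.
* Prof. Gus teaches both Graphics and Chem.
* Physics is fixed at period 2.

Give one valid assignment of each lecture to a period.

Systems in period 2, Graphics in period 3, Compilers in period 1, OS in period 4, Chem in period 1, Physics in period 2, HCI in period 5, Calculus in period 4, ML in period 3

Checking: Graphics(period 3) != HCI(period 5); Graphics(period 3) != Chem(period 1); Chem(period 1) != HCI(period 5); Graphics(period 3) != OS(period 4); Systems(period 2) != ML(period 3); Chem=period 1 in [period 1,period 3]; Physics=period 2 in [period 2,period 2]; Calculus=period 4 in [period 4,period 5]; max 2 per period (cap 2).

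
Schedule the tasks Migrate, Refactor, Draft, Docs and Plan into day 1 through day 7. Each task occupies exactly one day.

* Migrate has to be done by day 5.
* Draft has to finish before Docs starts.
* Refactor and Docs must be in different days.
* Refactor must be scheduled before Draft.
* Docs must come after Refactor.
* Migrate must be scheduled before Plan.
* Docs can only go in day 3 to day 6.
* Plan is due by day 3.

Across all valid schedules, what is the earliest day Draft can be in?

Precedence pushes Draft to at least day 2; downstream work caps Draft at day 5.
Draft at day 2 is achievable: Draft -> day 2, Plan -> day 2, Docs -> day 3, Refactor -> day 1, Migrate -> day 1.

day 2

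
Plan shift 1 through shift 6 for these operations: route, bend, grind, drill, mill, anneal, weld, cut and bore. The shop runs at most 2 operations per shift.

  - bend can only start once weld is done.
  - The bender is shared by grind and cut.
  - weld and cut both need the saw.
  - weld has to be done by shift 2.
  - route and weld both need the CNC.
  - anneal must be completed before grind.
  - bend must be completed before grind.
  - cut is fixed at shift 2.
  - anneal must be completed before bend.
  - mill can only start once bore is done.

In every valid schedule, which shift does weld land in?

shift 1

weld's window is shift 1–shift 2.
cut is fixed at shift 2, and weld can't share a shift with cut.
So weld must be shift 1.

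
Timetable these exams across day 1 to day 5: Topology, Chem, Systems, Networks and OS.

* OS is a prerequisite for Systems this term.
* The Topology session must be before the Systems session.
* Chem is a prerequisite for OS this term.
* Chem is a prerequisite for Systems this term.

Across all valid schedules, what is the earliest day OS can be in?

Precedence pushes OS to at least day 2; downstream work caps OS at day 4.
OS at day 2 is achievable: Topology in day 1; Chem in day 1; Systems in day 3; Networks in day 1; OS in day 2.

day 2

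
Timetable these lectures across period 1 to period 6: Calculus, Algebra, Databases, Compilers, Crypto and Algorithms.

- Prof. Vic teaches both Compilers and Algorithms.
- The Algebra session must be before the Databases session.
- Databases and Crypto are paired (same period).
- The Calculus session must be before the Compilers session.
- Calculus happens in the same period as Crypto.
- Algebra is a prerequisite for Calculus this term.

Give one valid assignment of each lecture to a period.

Compilers -> period 3, Algebra -> period 1, Calculus -> period 2, Databases -> period 2, Algorithms -> period 1, Crypto -> period 2

Checking: Algebra(period 1) before Calculus(period 2); Algebra(period 1) before Databases(period 2); Calculus(period 2) before Compilers(period 3); Compilers(period 3) != Algorithms(period 1); Databases = Crypto = period 2; Calculus = Crypto = period 2.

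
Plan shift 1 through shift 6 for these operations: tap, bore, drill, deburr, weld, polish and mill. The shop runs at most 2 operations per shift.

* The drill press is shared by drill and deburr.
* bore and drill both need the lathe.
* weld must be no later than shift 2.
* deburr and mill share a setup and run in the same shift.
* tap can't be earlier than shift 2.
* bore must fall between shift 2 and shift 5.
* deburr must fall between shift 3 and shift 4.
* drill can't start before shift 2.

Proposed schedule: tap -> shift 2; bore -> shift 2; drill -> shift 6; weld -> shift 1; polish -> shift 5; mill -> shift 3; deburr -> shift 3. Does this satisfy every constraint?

drill can't start before shift 2 — holds.
deburr and mill share a setup and run in the same shift — holds.
weld must be no later than shift 2 — holds.
deburr must fall between shift 3 and shift 4 — holds.
bore and drill both need the lathe — holds.
The drill press is shared by drill and deburr — holds.
tap can't be earlier than shift 2 — holds.
bore must fall between shift 2 and shift 5 — holds.
The shop runs at most 2 operations per shift — holds.

Yes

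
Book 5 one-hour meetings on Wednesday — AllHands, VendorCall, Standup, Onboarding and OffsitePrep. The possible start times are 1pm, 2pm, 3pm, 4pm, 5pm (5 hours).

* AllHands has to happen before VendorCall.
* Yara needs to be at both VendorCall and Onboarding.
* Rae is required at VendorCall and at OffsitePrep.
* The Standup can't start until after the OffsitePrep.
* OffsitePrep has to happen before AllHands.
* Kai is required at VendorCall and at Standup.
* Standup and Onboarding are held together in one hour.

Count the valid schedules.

Splitting on AllHands: it can be 2pm (9), 3pm (10), 4pm (6). Listing each branch's schedules as (VendorCall, Standup, Onboarding, OffsitePrep):
AllHands=2pm: (3pm,2pm,2pm,1pm) (3pm,4pm,4pm,1pm) (3pm,5pm,5pm,1pm) (4pm,2pm,2pm,1pm) (4pm,3pm,3pm,1pm) (4pm,5pm,5pm,1pm) (5pm,2pm,2pm,1pm) (5pm,3pm,3pm,1pm) (5pm,4pm,4pm,1pm) — 9.
AllHands=3pm: (4pm,2pm,2pm,1pm) (4pm,3pm,3pm,1pm) (4pm,3pm,3pm,2pm) (4pm,5pm,5pm,1pm) (4pm,5pm,5pm,2pm) (5pm,2pm,2pm,1pm) (5pm,3pm,3pm,1pm) (5pm,3pm,3pm,2pm) (5pm,4pm,4pm,1pm) (5pm,4pm,4pm,2pm) — 10.
AllHands=4pm: (5pm,2pm,2pm,1pm) (5pm,3pm,3pm,1pm) (5pm,3pm,3pm,2pm) (5pm,4pm,4pm,1pm) (5pm,4pm,4pm,2pm) (5pm,4pm,4pm,3pm) — 6.
Summing: 9 + 10 + 6 = 25.

25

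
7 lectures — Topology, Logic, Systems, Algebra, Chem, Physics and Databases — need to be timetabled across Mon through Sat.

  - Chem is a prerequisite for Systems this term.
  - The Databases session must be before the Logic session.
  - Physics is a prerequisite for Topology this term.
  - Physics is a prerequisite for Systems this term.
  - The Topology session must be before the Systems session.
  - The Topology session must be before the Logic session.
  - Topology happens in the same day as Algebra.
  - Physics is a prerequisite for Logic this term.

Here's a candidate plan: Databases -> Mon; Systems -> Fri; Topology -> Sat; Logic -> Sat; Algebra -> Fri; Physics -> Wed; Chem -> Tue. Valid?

No — it violates: The Topology session must be before the Systems session

The Topology session must be before the Systems session — violated.
The Databases session must be before the Logic session — holds.
Physics is a prerequisite for Logic this term — holds.
Physics is a prerequisite for Systems this term — holds.
The Topology session must be before the Logic session — violated.
Topology happens in the same day as Algebra — violated.
Physics is a prerequisite for Topology this term — holds.
Chem is a prerequisite for Systems this term — holds.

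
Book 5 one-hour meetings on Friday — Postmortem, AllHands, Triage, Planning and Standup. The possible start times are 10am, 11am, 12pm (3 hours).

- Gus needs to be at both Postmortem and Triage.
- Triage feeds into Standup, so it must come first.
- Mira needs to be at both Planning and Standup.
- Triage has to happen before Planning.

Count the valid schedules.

12

Splitting on Postmortem: it can be 11am (6), 12pm (6). Listing each branch's schedules as (AllHands, Triage, Planning, Standup):
Postmortem=11am: (10am,10am,11am,12pm) (10am,10am,12pm,11am) (11am,10am,11am,12pm) (11am,10am,12pm,11am) (12pm,10am,11am,12pm) (12pm,10am,12pm,11am) — 6.
Postmortem=12pm: (10am,10am,11am,12pm) (10am,10am,12pm,11am) (11am,10am,11am,12pm) (11am,10am,12pm,11am) (12pm,10am,11am,12pm) (12pm,10am,12pm,11am) — 6.
Summing: 6 + 6 = 12.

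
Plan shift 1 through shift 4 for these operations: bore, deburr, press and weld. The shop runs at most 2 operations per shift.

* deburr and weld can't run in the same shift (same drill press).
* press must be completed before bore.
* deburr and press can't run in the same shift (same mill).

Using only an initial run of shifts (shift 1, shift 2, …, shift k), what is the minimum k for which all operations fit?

The precedence chain requires at least 2 distinct shifts.
With at most 2 per shift and 4 operations, at least 2 shifts are needed.
2 works (last occupied shift: shift 2): for example press=shift 1, deburr=shift 2, bore=shift 2, weld=shift 1.

2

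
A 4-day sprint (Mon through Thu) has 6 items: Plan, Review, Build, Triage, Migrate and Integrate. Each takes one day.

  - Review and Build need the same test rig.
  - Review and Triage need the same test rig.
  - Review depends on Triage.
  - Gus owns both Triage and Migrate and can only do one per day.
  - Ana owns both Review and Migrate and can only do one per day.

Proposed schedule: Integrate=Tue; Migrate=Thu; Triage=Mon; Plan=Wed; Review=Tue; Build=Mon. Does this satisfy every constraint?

Gus owns both Triage and Migrate and can only do one per day — holds.
Review and Build need the same test rig — holds.
Review and Triage need the same test rig — holds.
Review depends on Triage — holds.
Ana owns both Review and Migrate and can only do one per day — holds.

Valid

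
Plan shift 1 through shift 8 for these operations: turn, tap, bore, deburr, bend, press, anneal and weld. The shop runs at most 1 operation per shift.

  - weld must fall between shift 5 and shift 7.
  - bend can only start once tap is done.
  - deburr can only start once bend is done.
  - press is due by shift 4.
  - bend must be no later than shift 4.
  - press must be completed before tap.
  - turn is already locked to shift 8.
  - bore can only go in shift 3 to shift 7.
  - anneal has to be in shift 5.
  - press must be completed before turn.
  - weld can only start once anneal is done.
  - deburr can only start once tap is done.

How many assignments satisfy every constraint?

6

Splitting on bore: it can be shift 3 (2), shift 4 (2), shift 6 (1), shift 7 (1). Listing each branch's schedules as (turn, tap, deburr, bend, press, anneal, weld) by shift number:
bore=shift 3: (8,2,6,4,1,5,7) (8,2,7,4,1,5,6) — 2.
bore=shift 4: (8,2,6,3,1,5,7) (8,2,7,3,1,5,6) — 2.
bore=shift 6: (8,2,4,3,1,5,7) — 1.
bore=shift 7: (8,2,4,3,1,5,6) — 1.
Summing: 2 + 2 + 1 + 1 = 6.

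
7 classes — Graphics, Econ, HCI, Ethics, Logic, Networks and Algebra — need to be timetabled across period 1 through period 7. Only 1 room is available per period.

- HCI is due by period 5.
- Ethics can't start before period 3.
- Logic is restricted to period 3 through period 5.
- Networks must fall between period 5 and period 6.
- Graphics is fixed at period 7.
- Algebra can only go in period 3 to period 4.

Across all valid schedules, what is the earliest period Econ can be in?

Econ at period 1 is achievable: HCI in period 2, Logic in period 4, Econ in period 1, Graphics in period 7, Networks in period 5, Ethics in period 6, Algebra in period 3.

period 1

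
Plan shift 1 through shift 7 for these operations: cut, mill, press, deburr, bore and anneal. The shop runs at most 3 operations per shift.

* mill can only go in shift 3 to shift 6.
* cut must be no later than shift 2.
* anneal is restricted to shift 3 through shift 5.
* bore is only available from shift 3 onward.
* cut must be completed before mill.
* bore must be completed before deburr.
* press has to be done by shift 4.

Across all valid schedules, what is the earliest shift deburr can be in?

Precedence pushes deburr to at least shift 4.
deburr at shift 4 is achievable: deburr -> shift 4, anneal -> shift 3, cut -> shift 1, bore -> shift 3, mill -> shift 3, press -> shift 1.

shift 4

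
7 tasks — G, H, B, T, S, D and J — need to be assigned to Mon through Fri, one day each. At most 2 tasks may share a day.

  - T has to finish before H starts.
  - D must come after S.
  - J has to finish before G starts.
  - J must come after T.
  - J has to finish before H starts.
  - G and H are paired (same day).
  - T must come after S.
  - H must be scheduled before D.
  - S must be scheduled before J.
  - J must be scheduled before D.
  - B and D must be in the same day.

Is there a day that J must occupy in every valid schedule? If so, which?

Precedence pushes J to at least Wed; downstream work caps J at Wed.
So J is pinned to Wed.

Wed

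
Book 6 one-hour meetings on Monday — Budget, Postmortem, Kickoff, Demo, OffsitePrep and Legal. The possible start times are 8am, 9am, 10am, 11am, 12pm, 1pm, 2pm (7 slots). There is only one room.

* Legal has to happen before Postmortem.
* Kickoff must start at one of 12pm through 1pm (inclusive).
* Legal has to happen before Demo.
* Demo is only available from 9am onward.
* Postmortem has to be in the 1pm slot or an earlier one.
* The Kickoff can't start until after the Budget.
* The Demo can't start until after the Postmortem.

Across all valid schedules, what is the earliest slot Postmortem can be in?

Precedence pushes Postmortem to at least 9am; Postmortem's own window allows nothing later than 1pm.
Postmortem at 9am is achievable: Kickoff=12pm; Legal=8am; Budget=11am; OffsitePrep=1pm; Demo=10am; Postmortem=9am.

9am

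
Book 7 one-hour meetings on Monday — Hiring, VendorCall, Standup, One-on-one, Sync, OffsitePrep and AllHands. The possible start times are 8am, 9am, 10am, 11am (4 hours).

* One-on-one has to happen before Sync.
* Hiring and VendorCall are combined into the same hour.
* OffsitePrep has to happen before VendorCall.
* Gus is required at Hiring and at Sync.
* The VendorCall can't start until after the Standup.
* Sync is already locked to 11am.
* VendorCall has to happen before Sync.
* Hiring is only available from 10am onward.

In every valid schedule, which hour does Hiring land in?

10am

Hiring's window is 10am–11am.
Sync is fixed at 11am, and Hiring can't share a hour with Sync.
So Hiring must be 10am.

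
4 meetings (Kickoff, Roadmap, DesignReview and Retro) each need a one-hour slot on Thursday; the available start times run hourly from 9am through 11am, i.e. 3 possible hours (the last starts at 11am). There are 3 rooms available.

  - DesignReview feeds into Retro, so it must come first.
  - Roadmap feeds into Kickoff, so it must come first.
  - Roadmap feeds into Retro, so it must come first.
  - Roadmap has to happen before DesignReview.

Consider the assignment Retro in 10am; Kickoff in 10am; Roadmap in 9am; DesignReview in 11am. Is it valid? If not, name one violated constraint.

Roadmap feeds into Kickoff, so it must come first — holds.
Roadmap feeds into Retro, so it must come first — holds.
There are 3 rooms available — holds.
DesignReview feeds into Retro, so it must come first — violated.
Roadmap has to happen before DesignReview — holds.

No — it violates: DesignReview feeds into Retro, so it must come first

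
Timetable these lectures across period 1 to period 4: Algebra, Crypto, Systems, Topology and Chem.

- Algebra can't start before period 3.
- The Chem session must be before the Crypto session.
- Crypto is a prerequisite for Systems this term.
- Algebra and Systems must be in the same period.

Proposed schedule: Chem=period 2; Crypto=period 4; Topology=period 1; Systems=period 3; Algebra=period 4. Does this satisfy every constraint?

Invalid. Crypto is a prerequisite for Systems this term.

Algebra can't start before period 3 — holds.
The Chem session must be before the Crypto session — holds.
Algebra and Systems must be in the same period — violated.
Crypto is a prerequisite for Systems this term — violated.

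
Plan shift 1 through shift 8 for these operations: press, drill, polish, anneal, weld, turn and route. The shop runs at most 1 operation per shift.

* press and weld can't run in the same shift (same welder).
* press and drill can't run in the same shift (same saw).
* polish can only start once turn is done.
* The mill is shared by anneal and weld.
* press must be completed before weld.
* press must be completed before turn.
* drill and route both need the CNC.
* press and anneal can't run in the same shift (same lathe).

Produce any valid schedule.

drill -> shift 5, route -> shift 7, turn -> shift 2, anneal -> shift 6, polish -> shift 3, press -> shift 1, weld -> shift 4

Checking: press(shift 1) before turn(shift 2); press(shift 1) before weld(shift 4); turn(shift 2) before polish(shift 3); press(shift 1) != drill(shift 5); press(shift 1) != weld(shift 4); press(shift 1) != anneal(shift 6); anneal(shift 6) != weld(shift 4); drill(shift 5) != route(shift 7); max 1 per shift (cap 1).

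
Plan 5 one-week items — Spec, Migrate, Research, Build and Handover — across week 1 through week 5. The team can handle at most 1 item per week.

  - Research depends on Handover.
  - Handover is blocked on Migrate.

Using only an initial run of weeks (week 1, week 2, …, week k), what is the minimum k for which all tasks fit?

The precedence chain requires at least 3 distinct weeks.
With at most 1 per week and 5 tasks, at least 5 weeks are needed.
5 works (last occupied week: week 5): for example Research in week 3, Migrate in week 1, Handover in week 2, Spec in week 4, Build in week 5.

5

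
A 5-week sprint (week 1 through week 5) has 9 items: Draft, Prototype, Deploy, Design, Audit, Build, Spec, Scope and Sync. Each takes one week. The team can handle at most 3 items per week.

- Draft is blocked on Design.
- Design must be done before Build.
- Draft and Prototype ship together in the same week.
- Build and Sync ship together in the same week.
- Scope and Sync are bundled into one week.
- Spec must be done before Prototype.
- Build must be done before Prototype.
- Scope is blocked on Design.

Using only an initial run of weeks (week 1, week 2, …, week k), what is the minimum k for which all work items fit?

3 weeks

The precedence chain requires at least 3 distinct weeks.
With at most 3 per week and 9 work items, at least 3 weeks are needed.
3 works (last occupied week: week 3): for example Audit -> week 3, Build -> week 2, Sync -> week 2, Deploy -> week 1, Spec -> week 1, Draft -> week 3, Design -> week 1, Prototype -> week 3, Scope -> week 2.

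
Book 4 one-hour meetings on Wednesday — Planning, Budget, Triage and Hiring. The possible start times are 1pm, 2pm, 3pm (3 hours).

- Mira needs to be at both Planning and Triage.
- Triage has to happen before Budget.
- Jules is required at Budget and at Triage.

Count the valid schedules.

Splitting on Planning: it can be 1pm (3), 2pm (6), 3pm (9). Listing each branch's schedules as (Budget, Triage, Hiring):
Planning=1pm: (3pm,2pm,1pm) (3pm,2pm,2pm) (3pm,2pm,3pm) — 3.
Planning=2pm: (2pm,1pm,1pm) (2pm,1pm,2pm) (2pm,1pm,3pm) (3pm,1pm,1pm) (3pm,1pm,2pm) (3pm,1pm,3pm) — 6.
Planning=3pm: (2pm,1pm,1pm) (2pm,1pm,2pm) (2pm,1pm,3pm) (3pm,1pm,1pm) (3pm,1pm,2pm) (3pm,1pm,3pm) (3pm,2pm,1pm) (3pm,2pm,2pm) (3pm,2pm,3pm) — 9.
Summing: 3 + 6 + 9 = 18.

18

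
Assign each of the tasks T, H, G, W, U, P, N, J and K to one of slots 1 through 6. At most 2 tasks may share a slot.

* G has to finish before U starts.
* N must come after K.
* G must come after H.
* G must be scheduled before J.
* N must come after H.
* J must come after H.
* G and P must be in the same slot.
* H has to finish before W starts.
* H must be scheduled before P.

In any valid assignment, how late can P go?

5

Precedence pushes P to at least 2; P must be in the same slot as G, which can't be after 5, so P is at most 5.
P at 5 is achievable: T -> 3, N -> 2, W -> 2, H -> 1, J -> 6, K -> 1, U -> 6, P -> 5, G -> 5.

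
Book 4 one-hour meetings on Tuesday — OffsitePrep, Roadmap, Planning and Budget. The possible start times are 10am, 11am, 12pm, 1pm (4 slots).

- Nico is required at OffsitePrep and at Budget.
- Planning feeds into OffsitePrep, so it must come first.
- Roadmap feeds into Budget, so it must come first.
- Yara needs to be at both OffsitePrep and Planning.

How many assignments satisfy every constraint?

Splitting on OffsitePrep: it can be 11am (5), 12pm (8), 1pm (9). Listing each branch's schedules as (Roadmap, Planning, Budget):
OffsitePrep=11am: (10am,10am,12pm) (10am,10am,1pm) (11am,10am,12pm) (11am,10am,1pm) (12pm,10am,1pm) — 5.
OffsitePrep=12pm: (10am,10am,11am) (10am,10am,1pm) (10am,11am,11am) (10am,11am,1pm) (11am,10am,1pm) (11am,11am,1pm) (12pm,10am,1pm) (12pm,11am,1pm) — 8.
OffsitePrep=1pm: (10am,10am,11am) (10am,10am,12pm) (10am,11am,11am) (10am,11am,12pm) (10am,12pm,11am) (10am,12pm,12pm) (11am,10am,12pm) (11am,11am,12pm) (11am,12pm,12pm) — 9.
Summing: 5 + 8 + 9 = 22.

22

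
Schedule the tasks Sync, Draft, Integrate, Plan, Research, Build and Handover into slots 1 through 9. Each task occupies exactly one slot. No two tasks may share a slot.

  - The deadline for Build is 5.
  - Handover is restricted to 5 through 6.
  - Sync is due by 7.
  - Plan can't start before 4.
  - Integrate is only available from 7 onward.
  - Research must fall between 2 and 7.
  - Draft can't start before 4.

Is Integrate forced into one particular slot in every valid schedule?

Integrate can be 7 (e.g. Plan in 6, Handover in 5, Research in 2, Draft in 4, Integrate in 7, Sync in 3, Build in 1) or 8 (e.g. Research -> 2, Handover -> 5, Draft -> 4, Integrate -> 8, Plan -> 6, Sync -> 3, Build -> 1).

No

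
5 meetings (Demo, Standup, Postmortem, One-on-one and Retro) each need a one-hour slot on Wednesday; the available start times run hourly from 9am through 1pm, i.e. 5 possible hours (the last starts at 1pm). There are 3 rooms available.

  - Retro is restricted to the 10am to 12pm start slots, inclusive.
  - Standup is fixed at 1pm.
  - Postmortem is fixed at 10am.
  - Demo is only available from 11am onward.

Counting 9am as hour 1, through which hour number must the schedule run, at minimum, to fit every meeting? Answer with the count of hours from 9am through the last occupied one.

5 hours

With at most 3 per hour and 5 meetings, at least 2 hours are needed.
Standup can't be placed before 1pm — that is hour 5 counting from 9am — so the schedule must run through at least 5 hours.
5 works (last occupied hour: 1pm): for example Retro in 10am, Standup in 1pm, Demo in 11am, Postmortem in 10am, One-on-one in 9am.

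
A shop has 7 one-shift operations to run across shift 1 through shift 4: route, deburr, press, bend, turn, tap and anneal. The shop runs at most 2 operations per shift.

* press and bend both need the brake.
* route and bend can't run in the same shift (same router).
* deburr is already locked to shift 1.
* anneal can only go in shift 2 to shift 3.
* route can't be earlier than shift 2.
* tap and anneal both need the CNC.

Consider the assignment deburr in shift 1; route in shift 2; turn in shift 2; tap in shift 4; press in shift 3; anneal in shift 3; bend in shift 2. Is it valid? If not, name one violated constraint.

No — it violates: route and bend can't run in the same shift (same router)

tap and anneal both need the CNC — holds.
anneal can only go in shift 2 to shift 3 — holds.
The shop runs at most 2 operations per shift — violated.
route and bend can't run in the same shift (same router) — violated.
press and bend both need the brake — holds.
route can't be earlier than shift 2 — holds.
deburr is already locked to shift 1 — holds.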